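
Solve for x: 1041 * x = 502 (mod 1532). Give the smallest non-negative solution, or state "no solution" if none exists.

First find gcd(1041, 1532):
1532 = 1·1041 + 491
1041 = 2·491 + 59
491 = 8·59 + 19
59 = 3·19 + 2
19 = 9·2 + 1
2 = 2·1 + 0
gcd = 1, so a unique solution mod 1532 exists.
Back-substitute for the Bézout coefficients:
1 = 19 − 9·2
1 = −9·59 + 28·19
1 = 28·491 − 233·59
1 = −233·1041 + 494·491
1 = 494·1532 − 727·1041
So 1041·(-727) ≡ 1 (mod 1532), giving 1041⁻¹ ≡ 805.
x ≡ 1041⁻¹·502 ≡ 805·502 ≡ 1194 (mod 1532).

1194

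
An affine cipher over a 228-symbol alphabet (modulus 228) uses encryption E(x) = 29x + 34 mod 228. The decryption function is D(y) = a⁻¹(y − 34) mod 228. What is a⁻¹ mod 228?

173

Apply the Euclidean algorithm to 228 and 29:
228 = 7·29 + 25
29 = 1·25 + 4
25 = 6·4 + 1
4 = 4·1 + 0
Since gcd(29, 228) = 1, back-substitute to write 1 as a combination:
1 = 25 − 6·4
1 = −6·29 + 7·25
1 = 7·228 − 55·29
Hence 29⁻¹ ≡ -55 ≡ 173 (mod 228).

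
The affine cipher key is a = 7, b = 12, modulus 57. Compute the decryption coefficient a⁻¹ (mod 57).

49

Apply the Euclidean algorithm to 57 and 7:
57 = 8×7 + 1
7 = 7×1 + 0
Since gcd(7, 57) = 1, back-substitute to write 1 as a combination:
1 = 57 − 8·7
Hence 7⁻¹ ≡ -8 ≡ 49 (mod 57).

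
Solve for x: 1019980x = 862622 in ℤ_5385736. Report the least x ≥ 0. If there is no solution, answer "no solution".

no solution

gcd(1019980, 5385736):
5385736 = 5*1019980 + 285836
1019980 = 3*285836 + 162472
285836 = 1*162472 + 123364
162472 = 1*123364 + 39108
123364 = 3*39108 + 6040
39108 = 6*6040 + 2868
6040 = 2*2868 + 304
2868 = 9*304 + 132
304 = 2*132 + 40
132 = 3*40 + 12
40 = 3*12 + 4
12 = 3*4 + 0
gcd = 4, but 4 ∤ 862622, so the congruence has no solution.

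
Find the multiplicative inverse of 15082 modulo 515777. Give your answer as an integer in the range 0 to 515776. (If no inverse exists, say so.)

Apply the Euclidean algorithm to 515777 and 15082:
515777 = 34×15082 + 2989
15082 = 5×2989 + 137
2989 = 21×137 + 112
137 = 1×112 + 25
112 = 4×25 + 12
25 = 2×12 + 1
12 = 12×1 + 0
Since gcd(15082, 515777) = 1, back-substitute to write 1 as a combination:
1 = 25 − 2·12
1 = −2·112 + 9·25
1 = 9·137 − 11·112
1 = −11·2989 + 240·137
1 = 240·15082 − 1211·2989
1 = −1211·515777 + 41414·15082
So 15082·41414 ≡ 1 (mod 515777).

41414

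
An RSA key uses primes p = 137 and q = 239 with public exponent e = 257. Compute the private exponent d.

φ(n) = (p−1)(q−1) = 136·238 = 32368.
Need d with 257·d ≡ 1 (mod 32368). Apply the extended Euclidean algorithm:
32368 = 125×257 + 243
257 = 1×243 + 14
243 = 17×14 + 5
14 = 2×5 + 4
5 = 1×4 + 1
4 = 4×1 + 0
Back-substitute:
1 = 5 − 4
1 = −14 + 3·5
1 = 3·243 − 52·14
1 = −52·257 + 55·243
1 = 55·32368 − 6927·257
So 257·(-6927) ≡ 1 (mod 32368), hence d ≡ -6927 ≡ 25441 (mod 32368).

25441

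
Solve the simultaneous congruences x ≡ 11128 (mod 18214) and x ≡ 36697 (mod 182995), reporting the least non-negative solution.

Write x = 11128 + 18214·k. Then 18214·k ≡ 36697 − 11128 ≡ 25569 (mod 182995).
Need 18214⁻¹ mod 182995. Extended Euclid on (182995, 18214):
182995 = 10*18214 + 855
18214 = 21*855 + 259
855 = 3*259 + 78
259 = 3*78 + 25
78 = 3*25 + 3
25 = 8*3 + 1
3 = 3*1 + 0
Back-substitute:
1 = 25 − 8·3
1 = −8·78 + 25·25
1 = 25·259 − 83·78
1 = −83·855 + 274·259
1 = 274·18214 − 5837·855
1 = −5837·182995 + 58644·18214
18214⁻¹ ≡ 58644 (mod 182995), so k ≡ 58644·25569 ≡ 7406 (mod 182995).
x = 11128 + 18214·7406 = 134904012.

134904012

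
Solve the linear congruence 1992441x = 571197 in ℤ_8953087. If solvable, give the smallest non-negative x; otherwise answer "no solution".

273009

First find gcd(1992441, 8953087):
8953087 = 4×1992441 + 983323
1992441 = 2×983323 + 25795
983323 = 38×25795 + 3113
25795 = 8×3113 + 891
3113 = 3×891 + 440
891 = 2×440 + 11
440 = 40×11 + 0
gcd = 11 and 11 | 571197, so solutions exist. Divide through by 11: 181131x ≡ 51927 (mod 813917).
Now find 181131⁻¹ mod 813917:
813917 = 4·181131 + 89393
181131 = 2·89393 + 2345
89393 = 38·2345 + 283
2345 = 8·283 + 81
283 = 3·81 + 40
81 = 2·40 + 1
40 = 40·1 + 0
Back-substitute:
1 = 81 − 2·40
1 = −2·283 + 7·81
1 = 7·2345 − 58·283
1 = −58·89393 + 2211·2345
1 = 2211·181131 − 4480·89393
1 = −4480·813917 + 20131·181131
So 181131⁻¹ ≡ 20131 (mod 813917).
Then x ≡ 20131·51927 ≡ 273009 (mod 813917); the smallest non-negative solution is x = 273009.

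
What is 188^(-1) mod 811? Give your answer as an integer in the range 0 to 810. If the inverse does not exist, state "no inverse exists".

gcd(811, 188) by repeated division:
811 = 4×188 + 59
188 = 3×59 + 11
59 = 5×11 + 4
11 = 2×4 + 3
4 = 1×3 + 1
3 = 3×1 + 0
gcd = 1, so the inverse exists. Back-substitute:
1 = 4 − 3
1 = −11 + 3·4
1 = 3·59 − 16·11
1 = −16·188 + 51·59
1 = 51·811 − 220·188
So 188·(-220) ≡ 1 (mod 811), and -220 ≡ 591 (mod 811).

591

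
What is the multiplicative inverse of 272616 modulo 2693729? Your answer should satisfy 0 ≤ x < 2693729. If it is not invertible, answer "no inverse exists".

Run Euclid on (2693729, 272616):
2693729 = 9×272616 + 240185
272616 = 1×240185 + 32431
240185 = 7×32431 + 13168
32431 = 2×13168 + 6095
13168 = 2×6095 + 978
6095 = 6×978 + 227
978 = 4×227 + 70
227 = 3×70 + 17
70 = 4×17 + 2
17 = 8×2 + 1
2 = 2×1 + 0
Since gcd(272616, 2693729) = 1, back-substitute to write 1 as a combination:
1 = 17 − 8·2
1 = −8·70 + 33·17
1 = 33·227 − 107·70
1 = −107·978 + 461·227
1 = 461·6095 − 2873·978
1 = −2873·13168 + 6207·6095
1 = 6207·32431 − 15287·13168
1 = −15287·240185 + 113216·32431
1 = 113216·272616 − 128503·240185
1 = −128503·2693729 + 1269743·272616
So 272616·1269743 ≡ 1 (mod 2693729).

1269743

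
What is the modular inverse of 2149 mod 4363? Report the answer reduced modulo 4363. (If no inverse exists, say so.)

Apply the Euclidean algorithm to 4363 and 2149:
4363 = 2·2149 + 65
2149 = 33·65 + 4
65 = 16·4 + 1
4 = 4·1 + 0
Since gcd(2149, 4363) = 1, back-substitute to write 1 as a combination:
1 = 65 − 16·4
1 = −16·2149 + 529·65
1 = 529·4363 − 1074·2149
Thus 2149·(-1074) ≡ 1 (mod 4363); reducing, -1074 mod 4363 = 3289.

3289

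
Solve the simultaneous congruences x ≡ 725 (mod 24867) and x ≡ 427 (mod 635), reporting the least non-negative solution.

6739682

Write x = 725 + 24867·k. Then 24867·k ≡ 427 − 725 ≡ 337 (mod 635).
Need 24867⁻¹ mod 635. Extended Euclid on (635, 102):
635 = 6*102 + 23
102 = 4*23 + 10
23 = 2*10 + 3
10 = 3*3 + 1
3 = 3*1 + 0
Back-substitute:
1 = 10 − 3·3
1 = −3·23 + 7·10
1 = 7·102 − 31·23
1 = −31·635 + 193·102
24867⁻¹ ≡ 193 (mod 635), so k ≡ 193·337 ≡ 271 (mod 635).
x = 725 + 24867·271 = 6739682.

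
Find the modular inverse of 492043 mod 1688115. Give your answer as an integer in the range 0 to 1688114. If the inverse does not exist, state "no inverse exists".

781402

gcd(1688115, 492043) by repeated division:
1688115 = 3*492043 + 211986
492043 = 2*211986 + 68071
211986 = 3*68071 + 7773
68071 = 8*7773 + 5887
7773 = 1*5887 + 1886
5887 = 3*1886 + 229
1886 = 8*229 + 54
229 = 4*54 + 13
54 = 4*13 + 2
13 = 6*2 + 1
2 = 2*1 + 0
gcd = 1, so the inverse exists. Back-substitute:
1 = 13 − 6·2
1 = −6·54 + 25·13
1 = 25·229 − 106·54
1 = −106·1886 + 873·229
1 = 873·5887 − 2725·1886
1 = −2725·7773 + 3598·5887
1 = 3598·68071 − 31509·7773
1 = −31509·211986 + 98125·68071
1 = 98125·492043 − 227759·211986
1 = −227759·1688115 + 781402·492043
So 492043·781402 ≡ 1 (mod 1688115).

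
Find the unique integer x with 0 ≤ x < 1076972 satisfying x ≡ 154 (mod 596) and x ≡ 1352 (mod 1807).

510926

Write x = 154 + 596·k. Then 596·k ≡ 1352 − 154 ≡ 1198 (mod 1807).
Need 596⁻¹ mod 1807. Extended Euclid on (1807, 596):
1807 = 3*596 + 19
596 = 31*19 + 7
19 = 2*7 + 5
7 = 1*5 + 2
5 = 2*2 + 1
2 = 2*1 + 0
Back-substitute:
1 = 5 − 2·2
1 = −2·7 + 3·5
1 = 3·19 − 8·7
1 = −8·596 + 251·19
1 = 251·1807 − 761·596
596⁻¹ ≡ 1046 (mod 1807), so k ≡ 1046·1198 ≡ 857 (mod 1807).
x = 154 + 596·857 = 510926.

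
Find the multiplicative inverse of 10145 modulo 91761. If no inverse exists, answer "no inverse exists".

Extended Euclidean algorithm:
91761 = 9·10145 + 456
10145 = 22·456 + 113
456 = 4·113 + 4
113 = 28·4 + 1
4 = 4·1 + 0
Since gcd(10145, 91761) = 1, back-substitute to write 1 as a combination:
1 = 113 − 28·4
1 = −28·456 + 113·113
1 = 113·10145 − 2514·456
1 = −2514·91761 + 22739·10145
So 10145·22739 ≡ 1 (mod 91761).

22739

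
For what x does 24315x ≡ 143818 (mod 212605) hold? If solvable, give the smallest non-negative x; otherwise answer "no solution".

gcd(24315, 212605):
212605 = 8×24315 + 18085
24315 = 1×18085 + 6230
18085 = 2×6230 + 5625
6230 = 1×5625 + 605
5625 = 9×605 + 180
605 = 3×180 + 65
180 = 2×65 + 50
65 = 1×50 + 15
50 = 3×15 + 5
15 = 3×5 + 0
gcd = 5, but 5 ∤ 143818, so the congruence has no solution.

no solution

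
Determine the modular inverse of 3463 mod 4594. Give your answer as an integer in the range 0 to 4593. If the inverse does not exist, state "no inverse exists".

Run Euclid on (4594, 3463):
4594 = 1·3463 + 1131
3463 = 3·1131 + 70
1131 = 16·70 + 11
70 = 6·11 + 4
11 = 2·4 + 3
4 = 1·3 + 1
3 = 3·1 + 0
The gcd is 1. Working backward:
1 = 4 − 3
1 = −11 + 3·4
1 = 3·70 − 19·11
1 = −19·1131 + 307·70
1 = 307·3463 − 940·1131
1 = −940·4594 + 1247·3463
So 3463·1247 ≡ 1 (mod 4594).

1247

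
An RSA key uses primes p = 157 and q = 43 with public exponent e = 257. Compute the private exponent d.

4385

φ(n) = (p−1)(q−1) = 156·42 = 6552.
Need d with 257·d ≡ 1 (mod 6552). Apply the extended Euclidean algorithm:
6552 = 25*257 + 127
257 = 2*127 + 3
127 = 42*3 + 1
3 = 3*1 + 0
Back-substitute:
1 = 127 − 42·3
1 = −42·257 + 85·127
1 = 85·6552 − 2167·257
So 257·(-2167) ≡ 1 (mod 6552), hence d ≡ -2167 ≡ 4385 (mod 6552).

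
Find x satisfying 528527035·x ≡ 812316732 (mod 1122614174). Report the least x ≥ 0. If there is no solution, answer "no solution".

First find gcd(528527035, 1122614174):
1122614174 = 2·528527035 + 65560104
528527035 = 8·65560104 + 4046203
65560104 = 16·4046203 + 820856
4046203 = 4·820856 + 762779
820856 = 1·762779 + 58077
762779 = 13·58077 + 7778
58077 = 7·7778 + 3631
7778 = 2·3631 + 516
3631 = 7·516 + 19
516 = 27·19 + 3
19 = 6·3 + 1
3 = 3·1 + 0
gcd = 1, so a unique solution mod 1122614174 exists.
Back-substitute for the Bézout coefficients:
1 = 19 − 6·3
1 = −6·516 + 163·19
1 = 163·3631 − 1147·516
1 = −1147·7778 + 2457·3631
1 = 2457·58077 − 18346·7778
1 = −18346·762779 + 240955·58077
1 = 240955·820856 − 259301·762779
1 = −259301·4046203 + 1278159·820856
1 = 1278159·65560104 − 20709845·4046203
1 = −20709845·528527035 + 166956919·65560104
1 = 166956919·1122614174 − 354623683·528527035
So 528527035·(-354623683) ≡ 1 (mod 1122614174), giving 528527035⁻¹ ≡ 767990491.
x ≡ 528527035⁻¹·812316732 ≡ 767990491·812316732 ≡ 753771046 (mod 1122614174).

753771046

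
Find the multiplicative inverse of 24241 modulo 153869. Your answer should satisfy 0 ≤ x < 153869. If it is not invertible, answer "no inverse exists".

Extended Euclidean algorithm:
153869 = 6*24241 + 8423
24241 = 2*8423 + 7395
8423 = 1*7395 + 1028
7395 = 7*1028 + 199
1028 = 5*199 + 33
199 = 6*33 + 1
33 = 33*1 + 0
The gcd is 1. Working backward:
1 = 199 − 6·33
1 = −6·1028 + 31·199
1 = 31·7395 − 223·1028
1 = −223·8423 + 254·7395
1 = 254·24241 − 731·8423
1 = −731·153869 + 4640·24241
So 24241·4640 ≡ 1 (mod 153869).

4640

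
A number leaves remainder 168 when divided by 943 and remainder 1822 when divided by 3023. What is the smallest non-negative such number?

Write x = 168 + 943·k. Then 943·k ≡ 1822 − 168 ≡ 1654 (mod 3023).
Need 943⁻¹ mod 3023. Extended Euclid on (3023, 943):
3023 = 3×943 + 194
943 = 4×194 + 167
194 = 1×167 + 27
167 = 6×27 + 5
27 = 5×5 + 2
5 = 2×2 + 1
2 = 2×1 + 0
Back-substitute:
1 = 5 − 2·2
1 = −2·27 + 11·5
1 = 11·167 − 68·27
1 = −68·194 + 79·167
1 = 79·943 − 384·194
1 = −384·3023 + 1231·943
943⁻¹ ≡ 1231 (mod 3023), so k ≡ 1231·1654 ≡ 1595 (mod 3023).
x = 168 + 943·1595 = 1504253.

1504253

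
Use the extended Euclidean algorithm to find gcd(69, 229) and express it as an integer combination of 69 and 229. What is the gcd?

1

Euclidean algorithm:
229 = 3×69 + 22
69 = 3×22 + 3
22 = 7×3 + 1
3 = 3×1 + 0
gcd(69, 229) = 1.
Working backward:
1 = 22 − 7·3
1 = −7·69 + 22·22
1 = 22·229 − 73·69
So 1 = (22)·229 + (-73)·69.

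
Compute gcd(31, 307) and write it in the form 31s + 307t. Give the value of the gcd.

1

Euclidean algorithm:
307 = 9·31 + 28
31 = 1·28 + 3
28 = 9·3 + 1
3 = 3·1 + 0
gcd(31, 307) = 1.
Express as a combination:
1 = 28 − 9·3
1 = −9·31 + 10·28
1 = 10·307 − 99·31
So 1 = (10)·307 + (-99)·31.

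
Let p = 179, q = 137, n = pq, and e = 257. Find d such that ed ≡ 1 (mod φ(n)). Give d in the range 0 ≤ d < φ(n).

20817

φ(n) = (p−1)(q−1) = 178·136 = 24208.
Need d with 257·d ≡ 1 (mod 24208). Apply the extended Euclidean algorithm:
24208 = 94*257 + 50
257 = 5*50 + 7
50 = 7*7 + 1
7 = 7*1 + 0
Back-substitute:
1 = 50 − 7·7
1 = −7·257 + 36·50
1 = 36·24208 − 3391·257
So 257·(-3391) ≡ 1 (mod 24208), hence d ≡ -3391 ≡ 20817 (mod 24208).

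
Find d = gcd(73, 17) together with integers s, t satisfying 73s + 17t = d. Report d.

1

Repeated division:
73 = 4·17 + 5
17 = 3·5 + 2
5 = 2·2 + 1
2 = 2·1 + 0
gcd(73, 17) = 1.
Express as a combination:
1 = 5 − 2·2
1 = −2·17 + 7·5
1 = 7·73 − 30·17
So 1 = (7)·73 + (-30)·17.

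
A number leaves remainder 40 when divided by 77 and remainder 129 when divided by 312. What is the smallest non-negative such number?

Write x = 40 + 77·k. Then 77·k ≡ 129 − 40 ≡ 89 (mod 312).
Need 77⁻¹ mod 312. Extended Euclid on (312, 77):
312 = 4·77 + 4
77 = 19·4 + 1
4 = 4·1 + 0
Back-substitute:
1 = 77 − 19·4
1 = −19·312 + 77·77
77⁻¹ ≡ 77 (mod 312), so k ≡ 77·89 ≡ 301 (mod 312).
x = 40 + 77·301 = 23217.

23217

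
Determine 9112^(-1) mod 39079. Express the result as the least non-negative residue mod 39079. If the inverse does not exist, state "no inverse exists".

Extended Euclidean algorithm:
39079 = 4*9112 + 2631
9112 = 3*2631 + 1219
2631 = 2*1219 + 193
1219 = 6*193 + 61
193 = 3*61 + 10
61 = 6*10 + 1
10 = 10*1 + 0
gcd = 1, so the inverse exists. Back-substitute:
1 = 61 − 6·10
1 = −6·193 + 19·61
1 = 19·1219 − 120·193
1 = −120·2631 + 259·1219
1 = 259·9112 − 897·2631
1 = −897·39079 + 3847·9112
So 9112·3847 ≡ 1 (mod 39079).

3847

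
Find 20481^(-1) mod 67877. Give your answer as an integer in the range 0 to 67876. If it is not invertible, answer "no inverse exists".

65862

Apply the Euclidean algorithm to 67877 and 20481:
67877 = 3×20481 + 6434
20481 = 3×6434 + 1179
6434 = 5×1179 + 539
1179 = 2×539 + 101
539 = 5×101 + 34
101 = 2×34 + 33
34 = 1×33 + 1
33 = 33×1 + 0
gcd = 1, so the inverse exists. Back-substitute:
1 = 34 − 33
1 = −101 + 3·34
1 = 3·539 − 16·101
1 = −16·1179 + 35·539
1 = 35·6434 − 191·1179
1 = −191·20481 + 608·6434
1 = 608·67877 − 2015·20481
Thus 20481·(-2015) ≡ 1 (mod 67877); reducing, -2015 mod 67877 = 65862.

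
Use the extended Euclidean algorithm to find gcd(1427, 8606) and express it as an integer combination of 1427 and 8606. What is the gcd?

1

Euclidean algorithm:
8606 = 6×1427 + 44
1427 = 32×44 + 19
44 = 2×19 + 6
19 = 3×6 + 1
6 = 6×1 + 0
gcd(1427, 8606) = 1.
Back-substituting:
1 = 19 − 3·6
1 = −3·44 + 7·19
1 = 7·1427 − 227·44
1 = −227·8606 + 1369·1427
So 1 = (-227)·8606 + (1369)·1427.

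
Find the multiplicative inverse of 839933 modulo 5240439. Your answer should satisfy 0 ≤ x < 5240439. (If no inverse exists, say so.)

4423040

Extended Euclidean algorithm:
5240439 = 6*839933 + 200841
839933 = 4*200841 + 36569
200841 = 5*36569 + 17996
36569 = 2*17996 + 577
17996 = 31*577 + 109
577 = 5*109 + 32
109 = 3*32 + 13
32 = 2*13 + 6
13 = 2*6 + 1
6 = 6*1 + 0
gcd = 1, so the inverse exists. Back-substitute:
1 = 13 − 2·6
1 = −2·32 + 5·13
1 = 5·109 − 17·32
1 = −17·577 + 90·109
1 = 90·17996 − 2807·577
1 = −2807·36569 + 5704·17996
1 = 5704·200841 − 31327·36569
1 = −31327·839933 + 131012·200841
1 = 131012·5240439 − 817399·839933
Hence 839933⁻¹ ≡ -817399 ≡ 4423040 (mod 5240439).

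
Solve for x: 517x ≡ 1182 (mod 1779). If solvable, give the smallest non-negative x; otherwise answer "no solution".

1623

First find gcd(517, 1779):
1779 = 3*517 + 228
517 = 2*228 + 61
228 = 3*61 + 45
61 = 1*45 + 16
45 = 2*16 + 13
16 = 1*13 + 3
13 = 4*3 + 1
3 = 3*1 + 0
gcd = 1, so a unique solution mod 1779 exists.
Back-substitute for the Bézout coefficients:
1 = 13 − 4·3
1 = −4·16 + 5·13
1 = 5·45 − 14·16
1 = −14·61 + 19·45
1 = 19·228 − 71·61
1 = −71·517 + 161·228
1 = 161·1779 − 554·517
So 517·(-554) ≡ 1 (mod 1779), giving 517⁻¹ ≡ 1225.
x ≡ 517⁻¹·1182 ≡ 1225·1182 ≡ 1623 (mod 1779).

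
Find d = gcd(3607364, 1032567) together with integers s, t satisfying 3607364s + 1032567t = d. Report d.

Apply Euclid's algorithm to 3607364 and 1032567:
3607364 = 3·1032567 + 509663
1032567 = 2·509663 + 13241
509663 = 38·13241 + 6505
13241 = 2·6505 + 231
6505 = 28·231 + 37
231 = 6·37 + 9
37 = 4·9 + 1
9 = 9·1 + 0
gcd(3607364, 1032567) = 1.
Working backward:
1 = 37 − 4·9
1 = −4·231 + 25·37
1 = 25·6505 − 704·231
1 = −704·13241 + 1433·6505
1 = 1433·509663 − 55158·13241
1 = −55158·1032567 + 111749·509663
1 = 111749·3607364 − 390405·1032567
So 1 = (111749)·3607364 + (-390405)·1032567.

1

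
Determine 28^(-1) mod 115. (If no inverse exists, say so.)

37

Apply the Euclidean algorithm to 115 and 28:
115 = 4*28 + 3
28 = 9*3 + 1
3 = 3*1 + 0
Since gcd(28, 115) = 1, back-substitute to write 1 as a combination:
1 = 28 − 9·3
1 = −9·115 + 37·28
So 28·37 ≡ 1 (mod 115).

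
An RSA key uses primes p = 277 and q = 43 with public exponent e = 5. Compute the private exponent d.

φ(n) = (p−1)(q−1) = 276·42 = 11592.
Need d with 5·d ≡ 1 (mod 11592). Apply the extended Euclidean algorithm:
11592 = 2318×5 + 2
5 = 2×2 + 1
2 = 2×1 + 0
Back-substitute:
1 = 5 − 2·2
1 = −2·11592 + 4637·5
So 5·4637 ≡ 1 (mod 11592), hence d = 4637.

4637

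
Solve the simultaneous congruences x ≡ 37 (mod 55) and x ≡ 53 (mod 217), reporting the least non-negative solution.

9167

Write x = 37 + 55·k. Then 55·k ≡ 53 − 37 ≡ 16 (mod 217).
Need 55⁻¹ mod 217. Extended Euclid on (217, 55):
217 = 3·55 + 52
55 = 1·52 + 3
52 = 17·3 + 1
3 = 3·1 + 0
Back-substitute:
1 = 52 − 17·3
1 = −17·55 + 18·52
1 = 18·217 − 71·55
55⁻¹ ≡ 146 (mod 217), so k ≡ 146·16 ≡ 166 (mod 217).
x = 37 + 55·166 = 9167.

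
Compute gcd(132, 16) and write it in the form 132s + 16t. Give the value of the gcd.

4

Apply Euclid's algorithm to 132 and 16:
132 = 8·16 + 4
16 = 4·4 + 0
gcd(132, 16) = 4.
Express as a combination:
4 = 132 − 8·16
So 4 = (1)·132 + (-8)·16.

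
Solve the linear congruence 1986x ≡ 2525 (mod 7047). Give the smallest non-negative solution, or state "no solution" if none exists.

no solution

gcd(1986, 7047):
7047 = 3·1986 + 1089
1986 = 1·1089 + 897
1089 = 1·897 + 192
897 = 4·192 + 129
192 = 1·129 + 63
129 = 2·63 + 3
63 = 21·3 + 0
gcd = 3, but 3 ∤ 2525, so the congruence has no solution.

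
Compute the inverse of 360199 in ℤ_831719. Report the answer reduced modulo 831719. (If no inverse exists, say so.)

no inverse exists

Compute gcd(360199, 831719):
831719 = 2×360199 + 111321
360199 = 3×111321 + 26236
111321 = 4×26236 + 6377
26236 = 4×6377 + 728
6377 = 8×728 + 553
728 = 1×553 + 175
553 = 3×175 + 28
175 = 6×28 + 7
28 = 4×7 + 0
The gcd is 7, not 1, hence no inverse exists.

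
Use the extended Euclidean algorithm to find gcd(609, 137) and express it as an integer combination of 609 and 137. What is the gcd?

Euclidean algorithm:
609 = 4*137 + 61
137 = 2*61 + 15
61 = 4*15 + 1
15 = 15*1 + 0
gcd(609, 137) = 1.
Express as a combination:
1 = 61 − 4·15
1 = −4·137 + 9·61
1 = 9·609 − 40·137
So 1 = (9)·609 + (-40)·137.

1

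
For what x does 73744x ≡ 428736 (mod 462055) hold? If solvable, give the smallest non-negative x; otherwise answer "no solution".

First find gcd(73744, 462055):
462055 = 6×73744 + 19591
73744 = 3×19591 + 14971
19591 = 1×14971 + 4620
14971 = 3×4620 + 1111
4620 = 4×1111 + 176
1111 = 6×176 + 55
176 = 3×55 + 11
55 = 5×11 + 0
gcd = 11 and 11 | 428736, so solutions exist. Divide through by 11: 6704x ≡ 38976 (mod 42005).
Now find 6704⁻¹ mod 42005:
42005 = 6×6704 + 1781
6704 = 3×1781 + 1361
1781 = 1×1361 + 420
1361 = 3×420 + 101
420 = 4×101 + 16
101 = 6×16 + 5
16 = 3×5 + 1
5 = 5×1 + 0
Back-substitute:
1 = 16 − 3·5
1 = −3·101 + 19·16
1 = 19·420 − 79·101
1 = −79·1361 + 256·420
1 = 256·1781 − 335·1361
1 = −335·6704 + 1261·1781
1 = 1261·42005 − 7901·6704
So 6704·(-7901) ≡ 1 (mod 42005), i.e. 6704⁻¹ ≡ 34104.
Then x ≡ 34104·38976 ≡ 31284 (mod 42005); the smallest non-negative solution is x = 31284.

31284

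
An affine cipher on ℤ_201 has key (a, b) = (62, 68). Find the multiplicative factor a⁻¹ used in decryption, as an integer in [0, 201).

107

gcd(201, 62) by repeated division:
201 = 3·62 + 15
62 = 4·15 + 2
15 = 7·2 + 1
2 = 2·1 + 0
Since gcd(62, 201) = 1, back-substitute to write 1 as a combination:
1 = 15 − 7·2
1 = −7·62 + 29·15
1 = 29·201 − 94·62
Hence 62⁻¹ ≡ -94 ≡ 107 (mod 201).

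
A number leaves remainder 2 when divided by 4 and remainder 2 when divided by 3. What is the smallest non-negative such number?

Write x = 2 + 4·k. Then 4·k ≡ 2 − 2 ≡ 0 (mod 3).
Need 4⁻¹ mod 3. Extended Euclid on (3, 1):
3 = 3×1 + 0
4⁻¹ ≡ 1 (mod 3), so k ≡ 1·0 ≡ 0 (mod 3).
x = 2 + 4·0 = 2.

2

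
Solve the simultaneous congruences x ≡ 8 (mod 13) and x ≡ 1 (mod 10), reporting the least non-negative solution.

Write x = 8 + 13·k. Then 13·k ≡ 1 − 8 ≡ 3 (mod 10).
Need 13⁻¹ mod 10. Extended Euclid on (10, 3):
10 = 3·3 + 1
3 = 3·1 + 0
Back-substitute:
1 = 10 − 3·3
13⁻¹ ≡ 7 (mod 10), so k ≡ 7·3 ≡ 1 (mod 10).
x = 8 + 13·1 = 21.

21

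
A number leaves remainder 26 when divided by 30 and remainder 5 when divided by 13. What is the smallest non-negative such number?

Write x = 26 + 30·k. Then 30·k ≡ 5 − 26 ≡ 5 (mod 13).
Need 30⁻¹ mod 13. Extended Euclid on (13, 4):
13 = 3*4 + 1
4 = 4*1 + 0
Back-substitute:
1 = 13 − 3·4
30⁻¹ ≡ 10 (mod 13), so k ≡ 10·5 ≡ 11 (mod 13).
x = 26 + 30·11 = 356.

356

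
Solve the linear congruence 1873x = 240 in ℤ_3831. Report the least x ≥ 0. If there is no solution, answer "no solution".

3600

First find gcd(1873, 3831):
3831 = 2×1873 + 85
1873 = 22×85 + 3
85 = 28×3 + 1
3 = 3×1 + 0
gcd = 1, so a unique solution mod 3831 exists.
Back-substitute for the Bézout coefficients:
1 = 85 − 28·3
1 = −28·1873 + 617·85
1 = 617·3831 − 1262·1873
So 1873·(-1262) ≡ 1 (mod 3831), giving 1873⁻¹ ≡ 2569.
x ≡ 1873⁻¹·240 ≡ 2569·240 ≡ 3600 (mod 3831).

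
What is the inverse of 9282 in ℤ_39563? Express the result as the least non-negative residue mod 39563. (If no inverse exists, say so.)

17190

Apply the Euclidean algorithm to 39563 and 9282:
39563 = 4·9282 + 2435
9282 = 3·2435 + 1977
2435 = 1·1977 + 458
1977 = 4·458 + 145
458 = 3·145 + 23
145 = 6·23 + 7
23 = 3·7 + 2
7 = 3·2 + 1
2 = 2·1 + 0
gcd = 1, so the inverse exists. Back-substitute:
1 = 7 − 3·2
1 = −3·23 + 10·7
1 = 10·145 − 63·23
1 = −63·458 + 199·145
1 = 199·1977 − 859·458
1 = −859·2435 + 1058·1977
1 = 1058·9282 − 4033·2435
1 = −4033·39563 + 17190·9282
So 9282·17190 ≡ 1 (mod 39563).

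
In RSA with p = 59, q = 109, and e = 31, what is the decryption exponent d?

φ(n) = (p−1)(q−1) = 58·108 = 6264.
Need d with 31·d ≡ 1 (mod 6264). Apply the extended Euclidean algorithm:
6264 = 202·31 + 2
31 = 15·2 + 1
2 = 2·1 + 0
Back-substitute:
1 = 31 − 15·2
1 = −15·6264 + 3031·31
So 31·3031 ≡ 1 (mod 6264), hence d = 3031.

3031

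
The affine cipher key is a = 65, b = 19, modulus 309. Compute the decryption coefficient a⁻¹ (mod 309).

290

Apply the Euclidean algorithm to 309 and 65:
309 = 4×65 + 49
65 = 1×49 + 16
49 = 3×16 + 1
16 = 16×1 + 0
Since gcd(65, 309) = 1, back-substitute to write 1 as a combination:
1 = 49 − 3·16
1 = −3·65 + 4·49
1 = 4·309 − 19·65
So 65·(-19) ≡ 1 (mod 309), and -19 ≡ 290 (mod 309).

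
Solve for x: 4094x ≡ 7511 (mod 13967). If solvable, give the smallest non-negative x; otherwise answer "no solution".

First find gcd(4094, 13967):
13967 = 3·4094 + 1685
4094 = 2·1685 + 724
1685 = 2·724 + 237
724 = 3·237 + 13
237 = 18·13 + 3
13 = 4·3 + 1
3 = 3·1 + 0
gcd = 1, so a unique solution mod 13967 exists.
Back-substitute for the Bézout coefficients:
1 = 13 − 4·3
1 = −4·237 + 73·13
1 = 73·724 − 223·237
1 = −223·1685 + 519·724
1 = 519·4094 − 1261·1685
1 = −1261·13967 + 4302·4094
So 4094·(4302) ≡ 1 (mod 13967), giving 4094⁻¹ ≡ 4302.
x ≡ 4094⁻¹·7511 ≡ 4302·7511 ≡ 6651 (mod 13967).

6651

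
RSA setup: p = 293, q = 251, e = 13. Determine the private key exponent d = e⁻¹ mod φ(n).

φ(n) = (p−1)(q−1) = 292·250 = 73000.
Need d with 13·d ≡ 1 (mod 73000). Apply the extended Euclidean algorithm:
73000 = 5615·13 + 5
13 = 2·5 + 3
5 = 1·3 + 2
3 = 1·2 + 1
2 = 2·1 + 0
Back-substitute:
1 = 3 − 2
1 = −5 + 2·3
1 = 2·13 − 5·5
1 = −5·73000 + 28077·13
So 13·28077 ≡ 1 (mod 73000), hence d = 28077.

28077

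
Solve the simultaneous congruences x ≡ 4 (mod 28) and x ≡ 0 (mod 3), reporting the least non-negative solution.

Write x = 4 + 28·k. Then 28·k ≡ 0 − 4 ≡ 2 (mod 3).
Need 28⁻¹ mod 3. Extended Euclid on (3, 1):
3 = 3*1 + 0
28⁻¹ ≡ 1 (mod 3), so k ≡ 1·2 ≡ 2 (mod 3).
x = 4 + 28·2 = 60.

60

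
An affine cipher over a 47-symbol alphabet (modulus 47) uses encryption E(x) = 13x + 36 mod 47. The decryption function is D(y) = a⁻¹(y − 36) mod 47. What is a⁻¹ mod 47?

Apply the Euclidean algorithm to 47 and 13:
47 = 3×13 + 8
13 = 1×8 + 5
8 = 1×5 + 3
5 = 1×3 + 2
3 = 1×2 + 1
2 = 2×1 + 0
gcd = 1, so the inverse exists. Back-substitute:
1 = 3 − 2
1 = −5 + 2·3
1 = 2·8 − 3·5
1 = −3·13 + 5·8
1 = 5·47 − 18·13
Hence 13⁻¹ ≡ -18 ≡ 29 (mod 47).

29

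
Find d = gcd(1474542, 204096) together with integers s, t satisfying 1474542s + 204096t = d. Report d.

6

Euclidean algorithm:
1474542 = 7*204096 + 45870
204096 = 4*45870 + 20616
45870 = 2*20616 + 4638
20616 = 4*4638 + 2064
4638 = 2*2064 + 510
2064 = 4*510 + 24
510 = 21*24 + 6
24 = 4*6 + 0
gcd(1474542, 204096) = 6.
Express as a combination:
6 = 510 − 21·24
6 = −21·2064 + 85·510
6 = 85·4638 − 191·2064
6 = −191·20616 + 849·4638
6 = 849·45870 − 1889·20616
6 = −1889·204096 + 8405·45870
6 = 8405·1474542 − 60724·204096
So 6 = (8405)·1474542 + (-60724)·204096.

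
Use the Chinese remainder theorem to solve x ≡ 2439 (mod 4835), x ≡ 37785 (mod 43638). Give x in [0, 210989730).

172756989

Write x = 2439 + 4835·k. Then 4835·k ≡ 37785 − 2439 ≡ 35346 (mod 43638).
Need 4835⁻¹ mod 43638. Extended Euclid on (43638, 4835):
43638 = 9×4835 + 123
4835 = 39×123 + 38
123 = 3×38 + 9
38 = 4×9 + 2
9 = 4×2 + 1
2 = 2×1 + 0
Back-substitute:
1 = 9 − 4·2
1 = −4·38 + 17·9
1 = 17·123 − 55·38
1 = −55·4835 + 2162·123
1 = 2162·43638 − 19513·4835
4835⁻¹ ≡ 24125 (mod 43638), so k ≡ 24125·35346 ≡ 35730 (mod 43638).
x = 2439 + 4835·35730 = 172756989.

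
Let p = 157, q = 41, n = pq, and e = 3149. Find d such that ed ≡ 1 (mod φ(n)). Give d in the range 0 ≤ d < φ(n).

φ(n) = (p−1)(q−1) = 156·40 = 6240.
Need d with 3149·d ≡ 1 (mod 6240). Apply the extended Euclidean algorithm:
6240 = 1*3149 + 3091
3149 = 1*3091 + 58
3091 = 53*58 + 17
58 = 3*17 + 7
17 = 2*7 + 3
7 = 2*3 + 1
3 = 3*1 + 0
Back-substitute:
1 = 7 − 2·3
1 = −2·17 + 5·7
1 = 5·58 − 17·17
1 = −17·3091 + 906·58
1 = 906·3149 − 923·3091
1 = −923·6240 + 1829·3149
So 3149·1829 ≡ 1 (mod 6240), hence d = 1829.

1829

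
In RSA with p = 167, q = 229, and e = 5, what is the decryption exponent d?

22709

φ(n) = (p−1)(q−1) = 166·228 = 37848.
Need d with 5·d ≡ 1 (mod 37848). Apply the extended Euclidean algorithm:
37848 = 7569·5 + 3
5 = 1·3 + 2
3 = 1·2 + 1
2 = 2·1 + 0
Back-substitute:
1 = 3 − 2
1 = −5 + 2·3
1 = 2·37848 − 15139·5
So 5·(-15139) ≡ 1 (mod 37848), hence d ≡ -15139 ≡ 22709 (mod 37848).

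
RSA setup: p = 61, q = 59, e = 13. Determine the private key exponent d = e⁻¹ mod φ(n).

φ(n) = (p−1)(q−1) = 60·58 = 3480.
Need d with 13·d ≡ 1 (mod 3480). Apply the extended Euclidean algorithm:
3480 = 267·13 + 9
13 = 1·9 + 4
9 = 2·4 + 1
4 = 4·1 + 0
Back-substitute:
1 = 9 − 2·4
1 = −2·13 + 3·9
1 = 3·3480 − 803·13
So 13·(-803) ≡ 1 (mod 3480), hence d ≡ -803 ≡ 2677 (mod 3480).

2677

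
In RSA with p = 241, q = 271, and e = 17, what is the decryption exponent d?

49553

φ(n) = (p−1)(q−1) = 240·270 = 64800.
Need d with 17·d ≡ 1 (mod 64800). Apply the extended Euclidean algorithm:
64800 = 3811*17 + 13
17 = 1*13 + 4
13 = 3*4 + 1
4 = 4*1 + 0
Back-substitute:
1 = 13 − 3·4
1 = −3·17 + 4·13
1 = 4·64800 − 15247·17
So 17·(-15247) ≡ 1 (mod 64800), hence d ≡ -15247 ≡ 49553 (mod 64800).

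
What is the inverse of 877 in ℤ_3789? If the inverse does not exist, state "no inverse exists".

1672

Apply the Euclidean algorithm to 3789 and 877:
3789 = 4*877 + 281
877 = 3*281 + 34
281 = 8*34 + 9
34 = 3*9 + 7
9 = 1*7 + 2
7 = 3*2 + 1
2 = 2*1 + 0
The gcd is 1. Working backward:
1 = 7 − 3·2
1 = −3·9 + 4·7
1 = 4·34 − 15·9
1 = −15·281 + 124·34
1 = 124·877 − 387·281
1 = −387·3789 + 1672·877
So 877·1672 ≡ 1 (mod 3789).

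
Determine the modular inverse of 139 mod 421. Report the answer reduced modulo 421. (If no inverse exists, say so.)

Extended Euclidean algorithm:
421 = 3·139 + 4
139 = 34·4 + 3
4 = 1·3 + 1
3 = 3·1 + 0
Since gcd(139, 421) = 1, back-substitute to write 1 as a combination:
1 = 4 − 3
1 = −139 + 35·4
1 = 35·421 − 106·139
So 139·(-106) ≡ 1 (mod 421), and -106 ≡ 315 (mod 421).

315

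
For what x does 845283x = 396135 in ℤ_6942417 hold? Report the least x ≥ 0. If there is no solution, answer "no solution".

First find gcd(845283, 6942417):
6942417 = 8·845283 + 180153
845283 = 4·180153 + 124671
180153 = 1·124671 + 55482
124671 = 2·55482 + 13707
55482 = 4·13707 + 654
13707 = 20·654 + 627
654 = 1·627 + 27
627 = 23·27 + 6
27 = 4·6 + 3
6 = 2·3 + 0
gcd = 3 and 3 | 396135, so solutions exist. Divide through by 3: 281761x ≡ 132045 (mod 2314139).
Now find 281761⁻¹ mod 2314139:
2314139 = 8*281761 + 60051
281761 = 4*60051 + 41557
60051 = 1*41557 + 18494
41557 = 2*18494 + 4569
18494 = 4*4569 + 218
4569 = 20*218 + 209
218 = 1*209 + 9
209 = 23*9 + 2
9 = 4*2 + 1
2 = 2*1 + 0
Back-substitute:
1 = 9 − 4·2
1 = −4·209 + 93·9
1 = 93·218 − 97·209
1 = −97·4569 + 2033·218
1 = 2033·18494 − 8229·4569
1 = −8229·41557 + 18491·18494
1 = 18491·60051 − 26720·41557
1 = −26720·281761 + 125371·60051
1 = 125371·2314139 − 1029688·281761
So 281761·(-1029688) ≡ 1 (mod 2314139), i.e. 281761⁻¹ ≡ 1284451.
Then x ≡ 1284451·132045 ≡ 2084985 (mod 2314139); the smallest non-negative solution is x = 2084985.

2084985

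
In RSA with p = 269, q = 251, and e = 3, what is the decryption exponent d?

φ(n) = (p−1)(q−1) = 268·250 = 67000.
Need d with 3·d ≡ 1 (mod 67000). Apply the extended Euclidean algorithm:
67000 = 22333*3 + 1
3 = 3*1 + 0
Back-substitute:
1 = 67000 − 22333·3
So 3·(-22333) ≡ 1 (mod 67000), hence d ≡ -22333 ≡ 44667 (mod 67000).

44667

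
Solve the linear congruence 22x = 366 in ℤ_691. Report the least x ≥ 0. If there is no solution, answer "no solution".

First find gcd(22, 691):
691 = 31·22 + 9
22 = 2·9 + 4
9 = 2·4 + 1
4 = 4·1 + 0
gcd = 1, so a unique solution mod 691 exists.
Back-substitute for the Bézout coefficients:
1 = 9 − 2·4
1 = −2·22 + 5·9
1 = 5·691 − 157·22
So 22·(-157) ≡ 1 (mod 691), giving 22⁻¹ ≡ 534.
x ≡ 22⁻¹·366 ≡ 534·366 ≡ 582 (mod 691).

582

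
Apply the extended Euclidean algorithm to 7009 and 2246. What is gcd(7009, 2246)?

1

Euclidean algorithm:
7009 = 3*2246 + 271
2246 = 8*271 + 78
271 = 3*78 + 37
78 = 2*37 + 4
37 = 9*4 + 1
4 = 4*1 + 0
gcd(7009, 2246) = 1.
Express as a combination:
1 = 37 − 9·4
1 = −9·78 + 19·37
1 = 19·271 − 66·78
1 = −66·2246 + 547·271
1 = 547·7009 − 1707·2246
So 1 = (547)·7009 + (-1707)·2246.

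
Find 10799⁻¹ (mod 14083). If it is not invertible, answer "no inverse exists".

4387

Run Euclid on (14083, 10799):
14083 = 1×10799 + 3284
10799 = 3×3284 + 947
3284 = 3×947 + 443
947 = 2×443 + 61
443 = 7×61 + 16
61 = 3×16 + 13
16 = 1×13 + 3
13 = 4×3 + 1
3 = 3×1 + 0
Since gcd(10799, 14083) = 1, back-substitute to write 1 as a combination:
1 = 13 − 4·3
1 = −4·16 + 5·13
1 = 5·61 − 19·16
1 = −19·443 + 138·61
1 = 138·947 − 295·443
1 = −295·3284 + 1023·947
1 = 1023·10799 − 3364·3284
1 = −3364·14083 + 4387·10799
So 10799·4387 ≡ 1 (mod 14083).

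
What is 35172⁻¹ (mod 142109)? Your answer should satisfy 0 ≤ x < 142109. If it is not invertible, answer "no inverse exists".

63204

Extended Euclidean algorithm:
142109 = 4·35172 + 1421
35172 = 24·1421 + 1068
1421 = 1·1068 + 353
1068 = 3·353 + 9
353 = 39·9 + 2
9 = 4·2 + 1
2 = 2·1 + 0
gcd = 1, so the inverse exists. Back-substitute:
1 = 9 − 4·2
1 = −4·353 + 157·9
1 = 157·1068 − 475·353
1 = −475·1421 + 632·1068
1 = 632·35172 − 15643·1421
1 = −15643·142109 + 63204·35172
So 35172·63204 ≡ 1 (mod 142109).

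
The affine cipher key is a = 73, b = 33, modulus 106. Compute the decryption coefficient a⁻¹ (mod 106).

61

Run Euclid on (106, 73):
106 = 1×73 + 33
73 = 2×33 + 7
33 = 4×7 + 5
7 = 1×5 + 2
5 = 2×2 + 1
2 = 2×1 + 0
The gcd is 1. Working backward:
1 = 5 − 2·2
1 = −2·7 + 3·5
1 = 3·33 − 14·7
1 = −14·73 + 31·33
1 = 31·106 − 45·73
So 73·(-45) ≡ 1 (mod 106), and -45 ≡ 61 (mod 106).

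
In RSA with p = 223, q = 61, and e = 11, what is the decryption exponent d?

φ(n) = (p−1)(q−1) = 222·60 = 13320.
Need d with 11·d ≡ 1 (mod 13320). Apply the extended Euclidean algorithm:
13320 = 1210*11 + 10
11 = 1*10 + 1
10 = 10*1 + 0
Back-substitute:
1 = 11 − 10
1 = −13320 + 1211·11
So 11·1211 ≡ 1 (mod 13320), hence d = 1211.

1211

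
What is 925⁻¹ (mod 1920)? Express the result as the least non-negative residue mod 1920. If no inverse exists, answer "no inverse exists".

Euclidean algorithm on 1920, 925:
1920 = 2·925 + 70
925 = 13·70 + 15
70 = 4·15 + 10
15 = 1·10 + 5
10 = 2·5 + 0
Since gcd = 5 > 1, 925 is not a unit mod 1920.

no inverse exists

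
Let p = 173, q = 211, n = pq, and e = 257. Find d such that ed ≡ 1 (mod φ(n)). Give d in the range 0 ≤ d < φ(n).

18833

φ(n) = (p−1)(q−1) = 172·210 = 36120.
Need d with 257·d ≡ 1 (mod 36120). Apply the extended Euclidean algorithm:
36120 = 140×257 + 140
257 = 1×140 + 117
140 = 1×117 + 23
117 = 5×23 + 2
23 = 11×2 + 1
2 = 2×1 + 0
Back-substitute:
1 = 23 − 11·2
1 = −11·117 + 56·23
1 = 56·140 − 67·117
1 = −67·257 + 123·140
1 = 123·36120 − 17287·257
So 257·(-17287) ≡ 1 (mod 36120), hence d ≡ -17287 ≡ 18833 (mod 36120).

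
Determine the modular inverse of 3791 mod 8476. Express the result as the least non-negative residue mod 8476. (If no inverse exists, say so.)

7727

Run Euclid on (8476, 3791):
8476 = 2·3791 + 894
3791 = 4·894 + 215
894 = 4·215 + 34
215 = 6·34 + 11
34 = 3·11 + 1
11 = 11·1 + 0
gcd = 1, so the inverse exists. Back-substitute:
1 = 34 − 3·11
1 = −3·215 + 19·34
1 = 19·894 − 79·215
1 = −79·3791 + 335·894
1 = 335·8476 − 749·3791
So 3791·(-749) ≡ 1 (mod 8476), and -749 ≡ 7727 (mod 8476).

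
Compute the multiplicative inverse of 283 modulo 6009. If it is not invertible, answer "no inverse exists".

637

Run Euclid on (6009, 283):
6009 = 21·283 + 66
283 = 4·66 + 19
66 = 3·19 + 9
19 = 2·9 + 1
9 = 9·1 + 0
Since gcd(283, 6009) = 1, back-substitute to write 1 as a combination:
1 = 19 − 2·9
1 = −2·66 + 7·19
1 = 7·283 − 30·66
1 = −30·6009 + 637·283
So 283·637 ≡ 1 (mod 6009).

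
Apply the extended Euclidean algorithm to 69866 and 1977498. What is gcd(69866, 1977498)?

Apply Euclid's algorithm to 1977498 and 69866:
1977498 = 28*69866 + 21250
69866 = 3*21250 + 6116
21250 = 3*6116 + 2902
6116 = 2*2902 + 312
2902 = 9*312 + 94
312 = 3*94 + 30
94 = 3*30 + 4
30 = 7*4 + 2
4 = 2*2 + 0
gcd(69866, 1977498) = 2.
Back-substituting:
2 = 30 − 7·4
2 = −7·94 + 22·30
2 = 22·312 − 73·94
2 = −73·2902 + 679·312
2 = 679·6116 − 1431·2902
2 = −1431·21250 + 4972·6116
2 = 4972·69866 − 16347·21250
2 = −16347·1977498 + 462688·69866
So 2 = (-16347)·1977498 + (462688)·69866.

2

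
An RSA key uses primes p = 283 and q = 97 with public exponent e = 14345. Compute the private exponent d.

φ(n) = (p−1)(q−1) = 282·96 = 27072.
Need d with 14345·d ≡ 1 (mod 27072). Apply the extended Euclidean algorithm:
27072 = 1·14345 + 12727
14345 = 1·12727 + 1618
12727 = 7·1618 + 1401
1618 = 1·1401 + 217
1401 = 6·217 + 99
217 = 2·99 + 19
99 = 5·19 + 4
19 = 4·4 + 3
4 = 1·3 + 1
3 = 3·1 + 0
Back-substitute:
1 = 4 − 3
1 = −19 + 5·4
1 = 5·99 − 26·19
1 = −26·217 + 57·99
1 = 57·1401 − 368·217
1 = −368·1618 + 425·1401
1 = 425·12727 − 3343·1618
1 = −3343·14345 + 3768·12727
1 = 3768·27072 − 7111·14345
So 14345·(-7111) ≡ 1 (mod 27072), hence d ≡ -7111 ≡ 19961 (mod 27072).

19961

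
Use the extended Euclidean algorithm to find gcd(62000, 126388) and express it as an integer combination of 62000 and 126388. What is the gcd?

Euclidean algorithm:
126388 = 2·62000 + 2388
62000 = 25·2388 + 2300
2388 = 1·2300 + 88
2300 = 26·88 + 12
88 = 7·12 + 4
12 = 3·4 + 0
gcd(62000, 126388) = 4.
Working backward:
4 = 88 − 7·12
4 = −7·2300 + 183·88
4 = 183·2388 − 190·2300
4 = −190·62000 + 4933·2388
4 = 4933·126388 − 10056·62000
So 4 = (4933)·126388 + (-10056)·62000.

4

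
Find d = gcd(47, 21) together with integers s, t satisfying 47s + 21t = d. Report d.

Apply Euclid's algorithm to 47 and 21:
47 = 2*21 + 5
21 = 4*5 + 1
5 = 5*1 + 0
gcd(47, 21) = 1.
Express as a combination:
1 = 21 − 4·5
1 = −4·47 + 9·21
So 1 = (-4)·47 + (9)·21.

1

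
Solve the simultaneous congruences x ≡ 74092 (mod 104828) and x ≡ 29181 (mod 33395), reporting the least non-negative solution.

Write x = 74092 + 104828·k. Then 104828·k ≡ 29181 − 74092 ≡ 21879 (mod 33395).
Need 104828⁻¹ mod 33395. Extended Euclid on (33395, 4643):
33395 = 7×4643 + 894
4643 = 5×894 + 173
894 = 5×173 + 29
173 = 5×29 + 28
29 = 1×28 + 1
28 = 28×1 + 0
Back-substitute:
1 = 29 − 28
1 = −173 + 6·29
1 = 6·894 − 31·173
1 = −31·4643 + 161·894
1 = 161·33395 − 1158·4643
104828⁻¹ ≡ 32237 (mod 33395), so k ≡ 32237·21879 ≡ 10923 (mod 33395).
x = 74092 + 104828·10923 = 1145110336.

1145110336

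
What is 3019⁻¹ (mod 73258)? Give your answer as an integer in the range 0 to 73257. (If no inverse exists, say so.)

Apply the Euclidean algorithm to 73258 and 3019:
73258 = 24*3019 + 802
3019 = 3*802 + 613
802 = 1*613 + 189
613 = 3*189 + 46
189 = 4*46 + 5
46 = 9*5 + 1
5 = 5*1 + 0
The gcd is 1. Working backward:
1 = 46 − 9·5
1 = −9·189 + 37·46
1 = 37·613 − 120·189
1 = −120·802 + 157·613
1 = 157·3019 − 591·802
1 = −591·73258 + 14341·3019
So 3019·14341 ≡ 1 (mod 73258).

14341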